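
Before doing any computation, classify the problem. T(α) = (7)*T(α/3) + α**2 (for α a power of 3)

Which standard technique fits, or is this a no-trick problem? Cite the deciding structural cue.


Technique: the master substitution — the index is divided (α/3), not shifted — substitute α = 3^m to straighten it into a shift recurrence.


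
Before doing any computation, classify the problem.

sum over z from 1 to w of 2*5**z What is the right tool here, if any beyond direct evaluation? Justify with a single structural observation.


Technique: the geometric series formula — consecutive terms stand in a fixed index-free ratio — the geometric sum formula closes it.


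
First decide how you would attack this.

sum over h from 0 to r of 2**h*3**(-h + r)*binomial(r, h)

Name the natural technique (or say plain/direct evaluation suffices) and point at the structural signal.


Diagnosis: the binomial theorem — the summand is term h of a binomial expansion in 2 and 3; the whole sum is a single power.


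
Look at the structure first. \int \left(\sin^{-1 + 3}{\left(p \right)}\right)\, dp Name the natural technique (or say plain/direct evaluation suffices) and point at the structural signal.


Technique: a trigonometric identity — an even power like \sin^{-1 + 3}{\left(p \right)} flattens under the half-angle identity into first-degree cosines you can integrate directly.


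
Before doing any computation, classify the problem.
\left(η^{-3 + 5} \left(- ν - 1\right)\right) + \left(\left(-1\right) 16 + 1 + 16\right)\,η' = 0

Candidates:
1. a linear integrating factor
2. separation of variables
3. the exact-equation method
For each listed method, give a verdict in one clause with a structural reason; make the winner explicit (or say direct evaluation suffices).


Verdict: separation of variables — solved for the derivative, the right side splits multiplicatively into a function of each variable alone — divide and integrate each side.
- a linear integrating factor: the unknown enters nonlinearly (through a power, a denominator, or a transcendental function), which the linear integrating-factor recipe cannot absorb as-is — any repair would come from a preliminary substitution, not the factor.
- separation of variables — a fit — the right tool for this form.
- the exact-equation method — no potential function has this form as its differential, as written.


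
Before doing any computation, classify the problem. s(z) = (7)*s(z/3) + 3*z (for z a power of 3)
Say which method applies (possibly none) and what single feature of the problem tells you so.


Technique: the master substitution — the call at z/3 makes this multiplicative recursion; the master-style substitution converts it to additive.


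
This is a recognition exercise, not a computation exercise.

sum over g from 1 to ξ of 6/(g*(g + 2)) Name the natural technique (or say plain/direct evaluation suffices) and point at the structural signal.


Method: telescoping — the summand 6/(g*(g + 2)) decomposes into fractions whose poles differ by an integer shift — the series collapses.


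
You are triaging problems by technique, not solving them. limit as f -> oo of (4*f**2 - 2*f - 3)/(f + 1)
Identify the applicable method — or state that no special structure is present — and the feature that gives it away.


Best approach: dominant-term comparison — as f grows, only the highest-degree terms matter — compare leading terms and read the limit off. Viewed as a single quotient this is an ∞/∞ form — an at-infinity application of l'Hôpital's rule would also resolve it; comparing leading growth reads the answer without differentiating.


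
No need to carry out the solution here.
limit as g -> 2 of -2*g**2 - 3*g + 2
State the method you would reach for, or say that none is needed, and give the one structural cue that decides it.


Diagnosis: no special technique — the expression is continuous at 2 — substitute and evaluate; no indeterminate form appears.


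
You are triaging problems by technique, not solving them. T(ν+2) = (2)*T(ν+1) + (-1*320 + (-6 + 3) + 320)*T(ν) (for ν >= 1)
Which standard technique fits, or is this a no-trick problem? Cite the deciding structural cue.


Method: the characteristic-root method — the recurrence treats every index alike (constant coefficients, no forcing) — precisely the regime where r^ν trials close it.


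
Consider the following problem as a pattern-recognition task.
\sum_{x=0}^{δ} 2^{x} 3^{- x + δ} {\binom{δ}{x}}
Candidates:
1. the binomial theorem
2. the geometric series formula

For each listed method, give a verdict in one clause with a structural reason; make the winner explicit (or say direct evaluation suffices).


Verdict: the binomial theorem — binomial coefficients against complementary powers of 2 and 3: recognize the binomial expansion and resum.
- the binomial theorem: yes — fits the structure here.
- the geometric series formula — there is no constant term-to-term ratio.


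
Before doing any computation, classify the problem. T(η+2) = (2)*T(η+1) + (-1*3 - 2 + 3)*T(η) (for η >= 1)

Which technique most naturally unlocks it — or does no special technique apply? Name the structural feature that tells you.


Method: the characteristic-root method — because shifting η leaves the equation's coefficients unchanged, exponential trials reduce it to algebra.


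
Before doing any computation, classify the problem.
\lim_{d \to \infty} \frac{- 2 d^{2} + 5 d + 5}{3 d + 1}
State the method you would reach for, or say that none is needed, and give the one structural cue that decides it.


Verdict: dominant-term comparison — as d grows, only the highest-degree terms matter — compare leading terms and read the limit off. Viewed as a single quotient this is an ∞/∞ form — an at-infinity application of l'Hôpital's rule would also resolve it; comparing leading growth reads the answer without differentiating.


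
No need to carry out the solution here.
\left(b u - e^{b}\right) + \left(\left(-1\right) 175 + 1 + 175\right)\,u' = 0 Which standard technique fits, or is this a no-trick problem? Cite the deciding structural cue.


Method: a linear integrating factor — u enters only linearly with coefficient b; multiply by exp of the integral of b and the left side becomes one derivative.


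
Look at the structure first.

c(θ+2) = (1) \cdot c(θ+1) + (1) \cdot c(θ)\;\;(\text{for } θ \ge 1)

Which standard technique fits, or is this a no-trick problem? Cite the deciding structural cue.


Method: the characteristic-root method — because shifting θ leaves the equation's coefficients unchanged, exponential trials reduce it to algebra.


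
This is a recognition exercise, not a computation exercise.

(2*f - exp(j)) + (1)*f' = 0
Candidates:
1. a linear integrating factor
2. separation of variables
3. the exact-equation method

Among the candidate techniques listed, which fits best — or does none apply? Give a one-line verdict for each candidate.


Technique: a linear integrating factor — first power of f, nonzero forcing: the integrating-factor recipe applies verbatim with p = 2.
- a linear integrating factor — yes — fits the structure here.
- separation of variables: the two dependences do not factor apart.
- the exact-equation method — no potential function has this form as its differential, as written.


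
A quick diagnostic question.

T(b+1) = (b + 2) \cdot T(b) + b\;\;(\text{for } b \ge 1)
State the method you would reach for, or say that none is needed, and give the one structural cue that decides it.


Diagnosis: a summation factor — the coefficient b + 2 drifts with the index, so no fixed root exists; normalizing by the cumulative product telescopes it.


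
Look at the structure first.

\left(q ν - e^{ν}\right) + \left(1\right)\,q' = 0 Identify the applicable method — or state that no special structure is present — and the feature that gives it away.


Diagnosis: a linear integrating factor — the unknown enters only to the first power against a nonzero forcing term — the integrating-factor template applies directly.


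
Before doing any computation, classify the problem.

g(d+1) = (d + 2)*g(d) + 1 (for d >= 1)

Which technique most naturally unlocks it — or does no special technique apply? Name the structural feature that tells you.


Technique: a summation factor — rescale the sequence by the product of the weights d + 2 so far — the recurrence collapses to a plain running sum.


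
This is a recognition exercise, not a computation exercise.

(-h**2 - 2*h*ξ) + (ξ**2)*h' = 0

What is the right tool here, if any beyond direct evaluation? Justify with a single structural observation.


Best approach: the homogeneous substitution — solved for the derivative, the right side is unchanged under scaling ξ and h together — it depends only on the ratio h/ξ, so substitute a single ratio variable. This doubles as a Bernoulli equation in the unknown as written; the homogeneous route needs no setup at all.


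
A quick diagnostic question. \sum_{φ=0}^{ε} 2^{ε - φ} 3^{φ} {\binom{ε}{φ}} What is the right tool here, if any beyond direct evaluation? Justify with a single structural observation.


Best approach: the binomial theorem — terms weighting {\binom{ε}{φ}} against matched powers of 3 and 2 reassemble into (3 + 2)^ε by the binomial theorem.


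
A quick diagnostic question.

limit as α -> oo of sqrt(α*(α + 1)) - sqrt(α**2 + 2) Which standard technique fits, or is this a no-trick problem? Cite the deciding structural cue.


Diagnosis: conjugate multiplication — infinity minus infinity with a radical in play — multiply by the conjugate so the divergences of sqrt(α*(α + 1)) and sqrt(α**2 + 2) annihilate.


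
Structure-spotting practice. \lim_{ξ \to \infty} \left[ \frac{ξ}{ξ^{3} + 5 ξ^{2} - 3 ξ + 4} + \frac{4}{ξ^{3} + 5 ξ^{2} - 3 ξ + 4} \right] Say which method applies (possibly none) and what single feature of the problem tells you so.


Verdict: dominant-term comparison — divide by the highest power of ξ present: lower-order terms vanish and the dominant ratio remains. l'Hôpital's at-infinity variant applies to the expression viewed as a single quotient; the leading-term comparison is the direct route.


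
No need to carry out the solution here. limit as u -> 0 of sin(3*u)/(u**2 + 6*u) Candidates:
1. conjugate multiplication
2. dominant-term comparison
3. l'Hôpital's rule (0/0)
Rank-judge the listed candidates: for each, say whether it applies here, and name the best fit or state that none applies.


Technique: l'Hôpital's rule (0/0) — the 0/0 form at 0 is the signature situation for l'Hôpital's rule. Expanding numerator and denominator to first order gives the same value — the rule automates exactly that.
- conjugate multiplication: there is no infinity-minus-infinity radical difference to rationalize.
- dominant-term comparison — no dominant-degree comparison decides it.
- l'Hôpital's rule (0/0) — yes, a natural case for it.


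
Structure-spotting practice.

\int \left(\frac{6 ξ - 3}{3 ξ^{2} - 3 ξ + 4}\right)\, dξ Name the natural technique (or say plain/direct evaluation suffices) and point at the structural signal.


Diagnosis: u-substitution — viewed as a product, the integrand is a composition evaluated at 3 ξ^{2} - 3 ξ + 4 times (a constant multiple of) that inner expression's derivative, so u = 3 ξ^{2} - 3 ξ + 4 makes it elementary.


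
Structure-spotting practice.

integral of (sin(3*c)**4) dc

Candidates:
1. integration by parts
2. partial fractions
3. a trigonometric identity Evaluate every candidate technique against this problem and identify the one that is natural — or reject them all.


Technique: a trigonometric identity — reduce sin(3*c)**4 with the power-reduction formula and the integral becomes first-degree trigonometry.
- integration by parts — not the fit here: there is no polynomial factor to ladder down — parts can still close the trigonometric product by recursion, though the identity rewrite is the direct route.
- partial fractions: the expression is not a ratio of polynomials that decomposes further.
- a trigonometric identity — yes, a natural case for it.


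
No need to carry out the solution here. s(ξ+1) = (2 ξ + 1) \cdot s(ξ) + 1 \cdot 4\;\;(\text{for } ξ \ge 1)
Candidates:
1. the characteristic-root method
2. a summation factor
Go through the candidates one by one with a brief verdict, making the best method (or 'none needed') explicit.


Diagnosis: a summation factor — one step of memory with a weight 2 ξ + 1 that changes as the index grows — the summation-factor construction is built for this.
- the characteristic-root method — the coefficients change with the index, which the root method cannot absorb.
- a summation factor — applies; the problem has the shape this method handles.


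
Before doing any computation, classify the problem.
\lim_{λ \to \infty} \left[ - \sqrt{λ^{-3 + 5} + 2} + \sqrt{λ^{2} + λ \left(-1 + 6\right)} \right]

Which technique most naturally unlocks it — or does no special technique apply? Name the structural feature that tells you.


Verdict: conjugate multiplication — the difference \sqrt{λ^{2} + λ \left(-1 + 6\right)} - \sqrt{λ^{-3 + 5} + 2} is an ∞ − ∞ stalemate; its conjugate partner breaks the tie.


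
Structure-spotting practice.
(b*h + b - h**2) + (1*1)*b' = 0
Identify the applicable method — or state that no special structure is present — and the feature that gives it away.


Verdict: a linear integrating factor — linear in the unknown with genuine forcing: multiply through by the exponential of the integrated coefficient and the left side closes into one derivative.


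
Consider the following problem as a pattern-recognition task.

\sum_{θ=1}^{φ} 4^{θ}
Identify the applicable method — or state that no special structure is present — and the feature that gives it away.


Best approach: the geometric series formula — consecutive terms stand in a fixed index-free ratio — the geometric sum formula closes it.


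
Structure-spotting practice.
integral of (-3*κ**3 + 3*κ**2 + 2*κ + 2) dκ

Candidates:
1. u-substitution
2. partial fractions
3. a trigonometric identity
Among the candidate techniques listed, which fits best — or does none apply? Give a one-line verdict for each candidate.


Technique: no special technique — the integrand is a sum of constant multiples of powers of κ — integrate term by term.
- u-substitution — any workable substitution here is cosmetic — the integrand is already in directly integrable form.
- partial fractions: the expression is not a ratio of polynomials that decomposes further.
- a trigonometric identity: with no trigonometric functions present, identity rewriting has no target.


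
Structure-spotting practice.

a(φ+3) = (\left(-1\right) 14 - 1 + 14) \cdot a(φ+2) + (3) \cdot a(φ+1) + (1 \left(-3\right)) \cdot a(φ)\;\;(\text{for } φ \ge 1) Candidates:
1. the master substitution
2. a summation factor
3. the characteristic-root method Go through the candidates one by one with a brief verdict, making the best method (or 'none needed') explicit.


Best approach: the characteristic-root method — every coefficient is a fixed number and the forcing is zero — substitute r^φ and read off the root equation.
- the master substitution — the recursion steps by a constant offset, so exponential reindexing is pointless.
- a summation factor — a summation factor telescopes one-step recursions; this one carries higher-order memory.
- the characteristic-root method: yes, a natural case for it.


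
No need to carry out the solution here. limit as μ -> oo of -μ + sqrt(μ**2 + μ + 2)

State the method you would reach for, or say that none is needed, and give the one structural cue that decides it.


Technique: conjugate multiplication — an infinity-minus-infinity difference with a surviving radical — multiply by the conjugate to cancel the divergence.


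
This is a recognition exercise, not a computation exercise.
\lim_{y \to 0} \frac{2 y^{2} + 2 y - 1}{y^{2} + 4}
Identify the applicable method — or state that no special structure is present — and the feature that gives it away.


Diagnosis: no special technique — the expression is continuous at 0 — substitute and evaluate; no indeterminate form appears.


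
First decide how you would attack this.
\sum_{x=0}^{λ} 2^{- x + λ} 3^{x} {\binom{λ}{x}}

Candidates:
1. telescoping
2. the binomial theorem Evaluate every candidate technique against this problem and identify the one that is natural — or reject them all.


Verdict: the binomial theorem — binomial coefficients against complementary powers of 3 and 2: recognize the binomial expansion and resum.
- telescoping: the terms as presented offer no neighboring cancellation — a telescoping rewrite may exist, but the displayed structure does not hand one over.
- the binomial theorem: yes, a natural case for it.


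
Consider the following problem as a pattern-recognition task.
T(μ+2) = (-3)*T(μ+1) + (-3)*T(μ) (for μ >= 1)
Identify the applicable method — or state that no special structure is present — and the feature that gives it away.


Method: the characteristic-root method — linear, homogeneous, constant coefficients: solutions of the form r^μ exist — find the roots of the characteristic polynomial.


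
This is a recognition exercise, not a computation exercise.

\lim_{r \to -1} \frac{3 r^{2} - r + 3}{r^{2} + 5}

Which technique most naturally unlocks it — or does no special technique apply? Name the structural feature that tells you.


Technique: no special technique — no zero denominators, no indeterminate clash at -1 — substitute and read off the value.


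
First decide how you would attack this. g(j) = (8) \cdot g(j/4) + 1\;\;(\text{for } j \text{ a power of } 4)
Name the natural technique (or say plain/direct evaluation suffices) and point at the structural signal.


Verdict: the master substitution — treat m = log base 4 of j as the new clock: one recursion step advances m by one while j scales by 4.


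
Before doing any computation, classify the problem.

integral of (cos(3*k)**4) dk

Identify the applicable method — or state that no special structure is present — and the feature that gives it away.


Technique: a trigonometric identity — cos(3*k)**4 calls for power reduction: rewrite via double angles before any antiderivative is attempted.


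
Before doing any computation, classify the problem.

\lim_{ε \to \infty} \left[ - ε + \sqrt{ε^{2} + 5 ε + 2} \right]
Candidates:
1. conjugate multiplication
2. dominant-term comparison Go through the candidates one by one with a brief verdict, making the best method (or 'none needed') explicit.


Method: conjugate multiplication — an infinity-minus-infinity difference with a surviving radical — multiply by the conjugate to cancel the divergence.
- conjugate multiplication — yes, a natural case for it.
- dominant-term comparison — this limit is not decided by comparing leading-term growth at infinity.


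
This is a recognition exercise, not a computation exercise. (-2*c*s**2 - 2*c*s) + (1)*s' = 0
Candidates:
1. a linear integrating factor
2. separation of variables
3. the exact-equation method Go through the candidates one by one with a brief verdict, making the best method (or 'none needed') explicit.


Best approach: separation of variables — one side of the product carries the independent variable, the other the unknown — the textbook separation shape. This doubles as a Bernoulli equation in the unknown as written; dividing and integrating works on it directly.
- a linear integrating factor: a nonlinear term in the unknown puts this outside the integrating-factor template.
- separation of variables — applicable, and directly so.
- the exact-equation method — no potential function has this form as its differential, as written.


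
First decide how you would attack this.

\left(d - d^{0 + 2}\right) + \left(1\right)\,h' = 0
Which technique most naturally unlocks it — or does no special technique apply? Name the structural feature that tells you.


Diagnosis: no special technique — with h absent the equation is not coupled at all: direct integration in d.


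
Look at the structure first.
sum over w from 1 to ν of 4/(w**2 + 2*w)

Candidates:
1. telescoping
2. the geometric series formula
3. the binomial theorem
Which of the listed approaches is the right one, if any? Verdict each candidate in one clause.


Technique: telescoping — 4/(w**2 + 2*w) is a collapsed telescope: expand it into simple fractions to see the cancellation.
- telescoping: applies; the problem has the shape this method handles.
- the geometric series formula: no single multiplier carries one term to the next throughout the sum.
- the binomial theorem — the terms do not reassemble into a binomial power.


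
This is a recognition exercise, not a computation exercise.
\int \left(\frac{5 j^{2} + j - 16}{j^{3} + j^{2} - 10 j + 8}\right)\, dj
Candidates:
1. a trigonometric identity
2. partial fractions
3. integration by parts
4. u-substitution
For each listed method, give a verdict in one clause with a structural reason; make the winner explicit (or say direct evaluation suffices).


Method: partial fractions — the bottom, j^{3} + j^{2} - 10 j + 8, comes apart into simple factors, and a proper rational function over split factors decomposes.
- a trigonometric identity — with no trigonometric functions present, identity rewriting has no target.
- partial fractions — a fit — the right tool for this form.
- integration by parts: there is no nonconstant-polynomial-times-kernel split with an exp, sine, cosine (degree-1 argument), or logarithm partner.
- u-substitution — no subexpression of the integrand serves as a whole-integral substitution inner — individual terms may offer their own, but none carries its derivative as a factor of the full integrand; a working change of variable would have to be constructed from outside the expression.


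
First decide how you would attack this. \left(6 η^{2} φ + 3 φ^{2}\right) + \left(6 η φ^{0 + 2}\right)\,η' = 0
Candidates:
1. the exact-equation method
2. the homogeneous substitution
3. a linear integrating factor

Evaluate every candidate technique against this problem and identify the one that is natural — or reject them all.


Best approach: the exact-equation method — because the two cross partials coincide, the form is conservative as written — recover its potential in (φ, η).
- the exact-equation method: applicable, and directly so.
- the homogeneous substitution: the slope changes under joint rescaling, failing the degree-zero test.
- a linear integrating factor: a nonlinear term in the unknown puts this outside the integrating-factor template.


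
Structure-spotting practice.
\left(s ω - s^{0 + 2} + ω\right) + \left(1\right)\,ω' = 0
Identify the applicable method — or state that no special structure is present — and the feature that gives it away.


Verdict: a linear integrating factor — the unknown enters only to the first power against a nonzero forcing term — the integrating-factor template applies directly.


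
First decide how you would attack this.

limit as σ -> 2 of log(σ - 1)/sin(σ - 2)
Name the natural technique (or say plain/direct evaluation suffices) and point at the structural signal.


Diagnosis: l'Hôpital's rule (0/0) — numerator and denominator both vanish at 2 — a genuine 0/0 form, which is exactly when l'Hôpital applies. A local series expansion at the point resolves it as well; the rule is the packaged version of that step.


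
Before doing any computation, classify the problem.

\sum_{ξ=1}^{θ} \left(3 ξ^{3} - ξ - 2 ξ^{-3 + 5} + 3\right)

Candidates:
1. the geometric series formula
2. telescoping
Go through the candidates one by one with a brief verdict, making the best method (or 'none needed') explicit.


Diagnosis: no special technique — this is bookkeeping, not technique: standard formulas for sums of constant-multiple powers of ξ apply termwise.
- the geometric series formula: the term-to-term ratio changes with the index, so the geometric formula cannot close it.
- telescoping — in the displayed form, no term reappears at a neighboring index to cancel against.


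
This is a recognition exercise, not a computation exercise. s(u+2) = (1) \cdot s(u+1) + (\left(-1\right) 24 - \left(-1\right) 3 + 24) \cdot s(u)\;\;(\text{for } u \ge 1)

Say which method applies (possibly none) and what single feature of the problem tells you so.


Verdict: the characteristic-root method — linear, homogeneous, constant coefficients: solutions of the form r^u exist — find the roots of the characteristic polynomial.


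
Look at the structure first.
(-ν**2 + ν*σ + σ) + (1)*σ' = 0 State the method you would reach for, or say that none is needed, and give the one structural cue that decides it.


Verdict: a linear integrating factor — linear in the unknown with genuine forcing: multiply through by the exponential of the integrated coefficient and the left side closes into one derivative.


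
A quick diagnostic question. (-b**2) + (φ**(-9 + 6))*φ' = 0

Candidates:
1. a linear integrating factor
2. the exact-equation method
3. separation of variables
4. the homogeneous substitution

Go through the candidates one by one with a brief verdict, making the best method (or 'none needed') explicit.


Technique: separation of variables — separating collects all φ-dependence with the derivative and leaves all b-dependence opposite: variables separate.
- a linear integrating factor: a nonlinear term in the unknown puts this outside the integrating-factor template.
- the exact-equation method — any potential here is of the trivial single-variable kind; the exact method earns its name only with genuine cross terms.
- separation of variables: applies; the problem has the shape this method handles.
- the homogeneous substitution — the slope changes under joint rescaling, failing the degree-zero test.


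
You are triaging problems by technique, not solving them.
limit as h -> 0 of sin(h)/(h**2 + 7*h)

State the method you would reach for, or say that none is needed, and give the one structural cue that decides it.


Technique: l'Hôpital's rule (0/0) — both numerator and denominator vanish at 0: the genuine 0/0 indeterminate that l'Hôpital exists for. Expanding numerator and denominator to first order gives the same value — the rule automates exactly that.


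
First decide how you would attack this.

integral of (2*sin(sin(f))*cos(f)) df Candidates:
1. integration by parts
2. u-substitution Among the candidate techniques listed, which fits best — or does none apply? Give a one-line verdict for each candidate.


Best approach: u-substitution — collected, the integrand has one factor that is, up to a constant, the derivative of an inner expression the rest depends on — substitute for that inner expression.
- integration by parts: the nonconstant-polynomial-times-standard-kernel pattern (an exp, sine, cosine, or logarithm partner) is absent.
- u-substitution: yes — fits the structure here.


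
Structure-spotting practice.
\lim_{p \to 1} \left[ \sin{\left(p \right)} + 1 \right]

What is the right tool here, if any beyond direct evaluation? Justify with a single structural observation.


Method: no special technique — no denominator vanishes and nothing blows up at 1: direct substitution is the whole computation.


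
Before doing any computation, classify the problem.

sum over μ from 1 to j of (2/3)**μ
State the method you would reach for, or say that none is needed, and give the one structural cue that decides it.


Technique: the geometric series formula — check a ratio of consecutive terms: it is 2/3, independent of the index, so the geometric formula closes the sum.


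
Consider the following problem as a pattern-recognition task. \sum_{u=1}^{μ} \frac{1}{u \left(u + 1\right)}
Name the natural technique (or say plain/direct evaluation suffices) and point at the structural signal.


Technique: telescoping — split \frac{1}{u \left(u + 1\right)} by partial fractions and the pieces are one function at shifted arguments — interior terms cancel.


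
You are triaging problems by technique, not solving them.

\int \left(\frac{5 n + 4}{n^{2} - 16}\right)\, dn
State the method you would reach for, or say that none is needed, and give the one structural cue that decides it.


Verdict: partial fractions — each factor of n^{2} - 16 owns one elementary piece of the integrand — separate them and integrate piecewise.


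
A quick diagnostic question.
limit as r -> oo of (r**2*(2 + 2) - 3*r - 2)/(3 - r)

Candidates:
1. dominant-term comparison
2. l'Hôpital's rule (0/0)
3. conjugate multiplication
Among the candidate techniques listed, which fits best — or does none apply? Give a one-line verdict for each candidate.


Diagnosis: dominant-term comparison — divide by the highest power of r present: lower-order terms vanish and the dominant ratio remains.
- dominant-term comparison — applicable, and directly so.
- l'Hôpital's rule (0/0): as a single quotient the expression runs to ∞/∞ at the limit point — an at-infinity form of the rule would apply, though the leading-growth comparison is the direct reading.
- conjugate multiplication — there are no radicals in tension whose conjugate would simplify matters.


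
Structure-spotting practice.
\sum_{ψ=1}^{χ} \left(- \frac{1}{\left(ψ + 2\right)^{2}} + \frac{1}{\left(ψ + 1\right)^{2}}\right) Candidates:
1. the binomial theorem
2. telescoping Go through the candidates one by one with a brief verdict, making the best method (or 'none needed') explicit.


Diagnosis: telescoping — spot the paired structure — each term adds \frac{1}{\left(ψ + 1\right)^{2}} and subtracts its successor value, which the next term restores: the definition of a telescoping chain.
- the binomial theorem: the terms do not reassemble into a binomial power.
- telescoping: applies; the problem has the shape this method handles.


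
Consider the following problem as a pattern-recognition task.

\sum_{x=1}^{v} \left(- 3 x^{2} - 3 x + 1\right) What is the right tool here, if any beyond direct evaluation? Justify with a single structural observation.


Method: no special technique — constant-multiple powers of x with no cancellation partners and no common ratio — use the standard power-sum formulas.


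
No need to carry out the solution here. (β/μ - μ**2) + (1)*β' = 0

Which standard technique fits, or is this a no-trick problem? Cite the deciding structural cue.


Method: a linear integrating factor — linear in the unknown with genuine forcing: multiply through by the exponential of the integrated coefficient and the left side closes into one derivative.


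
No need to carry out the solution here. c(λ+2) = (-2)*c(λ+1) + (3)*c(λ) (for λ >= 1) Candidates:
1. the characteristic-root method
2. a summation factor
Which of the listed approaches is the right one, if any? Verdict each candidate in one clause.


Technique: the characteristic-root method — this is the constant-coefficient homogeneous case — the whole solution in λ reduces to a polynomial's roots.
- the characteristic-root method: applicable, and directly so.
- a summation factor: the recurrence reaches back more than one step, outside the first-order family a summation factor normalizes.


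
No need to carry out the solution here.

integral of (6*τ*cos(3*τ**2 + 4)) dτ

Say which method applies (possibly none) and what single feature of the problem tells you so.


Method: u-substitution — read it as f(3*τ**2 + 4) times a constant multiple of d(3*τ**2 + 4): one substitution, u = 3*τ**2 + 4, finishes it.


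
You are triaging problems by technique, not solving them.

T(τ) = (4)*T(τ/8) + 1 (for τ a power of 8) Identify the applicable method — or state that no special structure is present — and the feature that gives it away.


Verdict: the master substitution — the argument τ/8 divides the index by 8; the standard τ = 8^m substitution converts it to a constant-shift recurrence.


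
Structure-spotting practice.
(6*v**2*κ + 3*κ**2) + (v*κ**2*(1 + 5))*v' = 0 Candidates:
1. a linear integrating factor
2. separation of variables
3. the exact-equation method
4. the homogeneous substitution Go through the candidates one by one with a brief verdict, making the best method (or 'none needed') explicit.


Method: the exact-equation method — because the two cross partials coincide, the form is conservative as written — recover its potential in (κ, v).
- a linear integrating factor: the unknown enters nonlinearly (through a power, a denominator, or a transcendental function), which the linear integrating-factor recipe cannot absorb as-is — any repair would come from a preliminary substitution, not the factor.
- separation of variables: the two dependences do not factor apart.
- the exact-equation method — a fit — the right tool for this form.
- the homogeneous substitution: solved for the derivative, the right side changes under joint scaling of the two variables.


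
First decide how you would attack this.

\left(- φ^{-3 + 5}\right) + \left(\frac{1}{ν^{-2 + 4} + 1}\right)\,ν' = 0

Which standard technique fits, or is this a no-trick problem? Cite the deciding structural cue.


Technique: separation of variables — the slope splits multiplicatively: φ^{-3 + 5} carrying all φ-dependence times (ν^{-2 + 4} + 1) carrying all ν-dependence — separate and integrate. The cross-partial test also passes here (vacuously, each side single-variable); the potential-function route would work, separation is simply more immediate.


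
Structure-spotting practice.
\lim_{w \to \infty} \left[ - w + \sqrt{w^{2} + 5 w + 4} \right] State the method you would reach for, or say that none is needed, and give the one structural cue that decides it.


Technique: conjugate multiplication — two divergent pieces with a minus sign between them and a radical in the mix: rationalize \sqrt{w^{2} + 5 w + 4} - w before any limit law applies.


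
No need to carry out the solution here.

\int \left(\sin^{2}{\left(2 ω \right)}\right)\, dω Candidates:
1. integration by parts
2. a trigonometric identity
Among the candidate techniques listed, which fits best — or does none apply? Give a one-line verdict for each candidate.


Verdict: a trigonometric identity — even powers like \sin^{2}{\left(2 ω \right)} never integrate directly; the half-angle identity lowers the degree first.
- integration by parts — not the fit here: there is no polynomial factor to ladder down — parts can still close the trigonometric product by recursion, though the identity rewrite is the direct route.
- a trigonometric identity — a fit — the right tool for this form.


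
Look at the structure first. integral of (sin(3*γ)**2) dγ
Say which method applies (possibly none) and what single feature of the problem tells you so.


Verdict: a trigonometric identity — apply power reduction to sin(3*γ)**2; each application halves the trigonometric degree.


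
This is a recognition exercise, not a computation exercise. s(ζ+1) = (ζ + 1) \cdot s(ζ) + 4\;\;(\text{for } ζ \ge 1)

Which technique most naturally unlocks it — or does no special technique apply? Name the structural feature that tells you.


Technique: a summation factor — because the multiplier ζ + 1 is index-dependent, divide through by its running product and sum the resulting differences.


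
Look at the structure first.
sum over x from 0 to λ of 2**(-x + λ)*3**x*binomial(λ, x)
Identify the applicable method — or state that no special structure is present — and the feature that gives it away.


Diagnosis: the binomial theorem — the binomial coefficients weight matched powers of 3 and 2, which is exactly the expansion of a binomial power.


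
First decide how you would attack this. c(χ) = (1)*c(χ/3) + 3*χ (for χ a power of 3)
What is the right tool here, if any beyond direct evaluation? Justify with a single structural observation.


Technique: the master substitution — treat m = log base 3 of χ as the new clock: one recursion step advances m by one while χ scales by 3.


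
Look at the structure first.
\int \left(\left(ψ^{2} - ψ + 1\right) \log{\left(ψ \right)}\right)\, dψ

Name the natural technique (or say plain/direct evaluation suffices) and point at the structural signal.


Verdict: integration by parts — one parts step with u = \log{\left(ψ \right)} trades the logarithm for an algebraic integrand.


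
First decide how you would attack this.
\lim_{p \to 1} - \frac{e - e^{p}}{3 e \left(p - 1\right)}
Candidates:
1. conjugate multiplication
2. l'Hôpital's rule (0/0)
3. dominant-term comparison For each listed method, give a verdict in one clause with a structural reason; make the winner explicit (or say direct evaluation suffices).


Technique: l'Hôpital's rule (0/0) — the 0/0 form at 1 is the signature situation for l'Hôpital's rule. Expanding numerator and denominator to first order gives the same value — the rule automates exactly that.
- conjugate multiplication: there are no radicals in tension whose conjugate would simplify matters.
- l'Hôpital's rule (0/0): yes, a natural case for it.
- dominant-term comparison — no dominant-degree comparison decides it.


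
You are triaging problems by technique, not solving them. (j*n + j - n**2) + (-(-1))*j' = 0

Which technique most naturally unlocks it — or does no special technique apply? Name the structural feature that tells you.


Method: a linear integrating factor — the unknown enters only to the first power against a nonzero forcing term — the integrating-factor template applies directly.


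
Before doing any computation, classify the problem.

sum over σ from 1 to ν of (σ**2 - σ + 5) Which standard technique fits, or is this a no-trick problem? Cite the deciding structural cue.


Method: no special technique — this is bookkeeping, not technique: standard formulas for sums of constant-multiple powers of σ apply termwise.


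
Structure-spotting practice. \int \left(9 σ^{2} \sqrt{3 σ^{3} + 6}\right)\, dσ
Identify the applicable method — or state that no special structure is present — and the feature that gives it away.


Technique: u-substitution — structure check: outer function, inner expression 3 σ^{3} + 6, inner derivative as a factor — the classic u = 3 σ^{3} + 6 pattern.


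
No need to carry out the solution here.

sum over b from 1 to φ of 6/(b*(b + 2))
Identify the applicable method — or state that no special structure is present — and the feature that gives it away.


Technique: telescoping — 6/(b*(b + 2)) hides a difference of shifted reciprocals — decompose it and the middle of the sum vanishes.


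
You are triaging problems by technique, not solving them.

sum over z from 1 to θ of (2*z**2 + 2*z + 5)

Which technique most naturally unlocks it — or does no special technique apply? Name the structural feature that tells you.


Best approach: no special technique — no cancellation, no constant ratio, no binomial weights — just polynomial terms summed directly.


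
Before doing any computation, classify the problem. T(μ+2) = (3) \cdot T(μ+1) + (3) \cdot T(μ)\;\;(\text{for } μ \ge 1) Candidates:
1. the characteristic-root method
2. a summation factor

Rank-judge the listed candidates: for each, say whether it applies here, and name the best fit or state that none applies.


Method: the characteristic-root method — no index-dependence in the weights and nothing inhomogeneous: classic characteristic-equation setup.
- the characteristic-root method — applies; the problem has the shape this method handles.
- a summation factor: a summation factor telescopes one-step recursions; this one carries higher-order memory.
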